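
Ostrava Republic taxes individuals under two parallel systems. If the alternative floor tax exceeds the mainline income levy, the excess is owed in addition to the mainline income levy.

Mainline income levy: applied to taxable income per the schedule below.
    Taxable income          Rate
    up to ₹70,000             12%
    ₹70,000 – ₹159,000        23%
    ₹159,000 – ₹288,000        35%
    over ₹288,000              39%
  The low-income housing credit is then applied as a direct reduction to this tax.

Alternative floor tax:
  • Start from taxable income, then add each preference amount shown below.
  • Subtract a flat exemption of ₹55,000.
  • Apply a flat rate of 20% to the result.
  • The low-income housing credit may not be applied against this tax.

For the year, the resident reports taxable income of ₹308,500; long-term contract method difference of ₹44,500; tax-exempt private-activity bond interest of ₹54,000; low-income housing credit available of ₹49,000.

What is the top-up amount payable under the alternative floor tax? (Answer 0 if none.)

Alternative floor tax:
  Adjusted income: ₹308,500 + ₹44,500 + ₹54,000 = ₹407,000
  Less exemption ₹55,000 → base ₹352,000
  ₹352,000 × 20% = ₹70,400

Mainline income levy:
  ₹70,000 × 12% = ₹8,400
  ₹89,000 × 23% = ₹20,470
  ₹129,000 × 35% = ₹45,150
  ₹20,500 × 39% = ₹7,995
  → ₹82,015
  Less low-income housing credit ₹49,000 → ₹33,015

Excess of alternative floor tax over mainline income levy: ₹70,400 − ₹33,015 = ₹37,385.

₹37,385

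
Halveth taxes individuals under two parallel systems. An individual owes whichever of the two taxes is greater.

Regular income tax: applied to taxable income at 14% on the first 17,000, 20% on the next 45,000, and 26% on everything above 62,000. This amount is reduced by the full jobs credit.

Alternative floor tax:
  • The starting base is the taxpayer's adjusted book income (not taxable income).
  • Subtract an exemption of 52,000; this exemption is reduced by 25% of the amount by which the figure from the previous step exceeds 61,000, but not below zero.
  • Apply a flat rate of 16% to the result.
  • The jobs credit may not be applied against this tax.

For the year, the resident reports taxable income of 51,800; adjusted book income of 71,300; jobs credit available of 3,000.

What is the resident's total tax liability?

6,340

Regular income tax:
  17,000 × 14% = 2,380
  34,800 × 20% = 6,960
  → 9,340
  Less jobs credit 3,000 → 6,340

Alternative floor tax:
  Base (adjusted book income): 71,300
  Exemption: 52,000 − 25% × (71,300 − 61,000) = 52,000 − 2,575 = 49,425
  Base: 71,300 − 49,425 = 21,875
  21,875 × 16% = 3,500

6,340 > 3,500, so the regular income tax governs.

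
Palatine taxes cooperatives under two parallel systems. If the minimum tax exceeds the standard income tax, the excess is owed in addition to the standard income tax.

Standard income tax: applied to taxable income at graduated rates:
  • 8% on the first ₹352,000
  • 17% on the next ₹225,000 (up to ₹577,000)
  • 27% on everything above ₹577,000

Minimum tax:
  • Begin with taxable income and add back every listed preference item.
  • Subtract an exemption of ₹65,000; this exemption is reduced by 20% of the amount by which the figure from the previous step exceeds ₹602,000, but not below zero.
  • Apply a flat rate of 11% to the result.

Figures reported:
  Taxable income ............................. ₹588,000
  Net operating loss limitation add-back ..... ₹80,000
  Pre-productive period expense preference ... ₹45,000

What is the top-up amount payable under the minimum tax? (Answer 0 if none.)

₹4,342

Minimum tax:
  Adjusted income: ₹588,000 + ₹80,000 + ₹45,000 = ₹713,000
  Exemption: ₹65,000 − 20% × (₹713,000 − ₹602,000) = ₹65,000 − ₹22,200 = ₹42,800
  Base: ₹713,000 − ₹42,800 = ₹670,200
  ₹670,200 × 11% = ₹73,722

Standard income tax:
  ₹352,000 × 8% = ₹28,160
  ₹225,000 × 17% = ₹38,250
  ₹11,000 × 27% = ₹2,970
  → ₹69,380

Excess of minimum tax over standard income tax: ₹73,722 − ₹69,380 = ₹4,342.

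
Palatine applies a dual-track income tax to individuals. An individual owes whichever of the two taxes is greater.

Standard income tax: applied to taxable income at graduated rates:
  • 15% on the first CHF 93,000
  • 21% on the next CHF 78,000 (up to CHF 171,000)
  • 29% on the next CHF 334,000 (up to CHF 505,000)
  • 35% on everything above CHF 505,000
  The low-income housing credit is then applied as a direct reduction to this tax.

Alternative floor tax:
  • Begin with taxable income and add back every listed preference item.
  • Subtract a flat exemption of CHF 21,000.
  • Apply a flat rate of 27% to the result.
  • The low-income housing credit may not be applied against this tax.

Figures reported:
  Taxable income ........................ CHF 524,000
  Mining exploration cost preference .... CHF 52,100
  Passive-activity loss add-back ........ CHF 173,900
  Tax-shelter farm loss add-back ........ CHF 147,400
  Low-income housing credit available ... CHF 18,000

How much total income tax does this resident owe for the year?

CHF 236,628

Alternative floor tax:
  Adjusted income: CHF 524,000 + CHF 52,100 + CHF 173,900 + CHF 147,400 = CHF 897,400
  Less exemption CHF 21,000 → base CHF 876,400
  CHF 876,400 × 27% = CHF 236,628

Standard income tax:
  CHF 93,000 × 15% = CHF 13,950
  CHF 78,000 × 21% = CHF 16,380
  CHF 334,000 × 29% = CHF 96,860
  CHF 19,000 × 35% = CHF 6,650
  → CHF 133,840
  Less low-income housing credit CHF 18,000 → CHF 115,840

CHF 236,628 > CHF 115,840, so the alternative floor tax is the binding amount.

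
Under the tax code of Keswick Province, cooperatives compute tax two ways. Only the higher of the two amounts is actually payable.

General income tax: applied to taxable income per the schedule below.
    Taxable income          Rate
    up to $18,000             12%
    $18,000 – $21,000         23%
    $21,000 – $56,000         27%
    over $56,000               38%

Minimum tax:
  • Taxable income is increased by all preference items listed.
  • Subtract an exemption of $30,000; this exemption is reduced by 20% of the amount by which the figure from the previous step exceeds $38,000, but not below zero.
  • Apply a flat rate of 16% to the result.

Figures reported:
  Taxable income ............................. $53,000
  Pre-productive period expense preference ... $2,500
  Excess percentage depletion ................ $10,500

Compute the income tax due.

Minimum tax:
  Adjusted income: $53,000 + $2,500 + $10,500 = $66,000
  Exemption: $30,000 − 20% × ($66,000 − $38,000) = $30,000 − $5,600 = $24,400
  Base: $66,000 − $24,400 = $41,600
  $41,600 × 16% = $6,656

General income tax:
  $18,000 × 12% = $2,160
  $3,000 × 23% = $690
  $32,000 × 27% = $8,640
  → $11,490

$11,490 > $6,656, so the general income tax governs.

$11,490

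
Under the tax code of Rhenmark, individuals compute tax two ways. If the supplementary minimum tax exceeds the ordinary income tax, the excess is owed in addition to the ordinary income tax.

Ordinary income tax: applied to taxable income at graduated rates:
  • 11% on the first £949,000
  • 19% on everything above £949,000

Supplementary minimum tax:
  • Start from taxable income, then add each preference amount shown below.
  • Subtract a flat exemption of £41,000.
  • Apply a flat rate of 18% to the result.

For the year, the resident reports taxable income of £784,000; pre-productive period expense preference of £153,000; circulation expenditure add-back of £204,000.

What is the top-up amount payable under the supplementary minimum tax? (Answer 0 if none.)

Supplementary minimum tax:
  Adjusted income: £784,000 + £153,000 + £204,000 = £1,141,000
  Less exemption £41,000 → base £1,100,000
  £1,100,000 × 18% = £198,000

Ordinary income tax:
  £784,000 × 11% = £86,240

Excess of supplementary minimum tax over ordinary income tax: £198,000 − £86,240 = £111,760.

£111,760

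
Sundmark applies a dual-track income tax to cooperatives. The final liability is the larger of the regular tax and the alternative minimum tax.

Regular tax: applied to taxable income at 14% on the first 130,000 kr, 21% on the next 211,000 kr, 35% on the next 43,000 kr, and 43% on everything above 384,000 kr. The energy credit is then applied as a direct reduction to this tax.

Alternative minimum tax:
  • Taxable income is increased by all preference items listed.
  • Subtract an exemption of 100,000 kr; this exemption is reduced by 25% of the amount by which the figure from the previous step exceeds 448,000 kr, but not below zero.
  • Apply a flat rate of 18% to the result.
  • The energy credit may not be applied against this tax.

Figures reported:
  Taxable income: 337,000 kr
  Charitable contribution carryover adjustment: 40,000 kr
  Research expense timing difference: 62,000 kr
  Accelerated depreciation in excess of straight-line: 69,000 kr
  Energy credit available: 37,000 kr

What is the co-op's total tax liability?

Regular tax:
  130,000 kr × 14% = 18,200 kr
  207,000 kr × 21% = 43,470 kr
  → 61,670 kr
  Less energy credit 37,000 kr → 24,670 kr

Alternative minimum tax:
  Adjusted income: 337,000 kr + 40,000 kr + 62,000 kr + 69,000 kr = 508,000 kr
  Exemption: 100,000 kr − 25% × (508,000 kr − 448,000 kr) = 100,000 kr − 15,000 kr = 85,000 kr
  Base: 508,000 kr − 85,000 kr = 423,000 kr
  423,000 kr × 18% = 76,140 kr

76,140 kr > 24,670 kr, so the alternative minimum tax is the binding amount.

76,140 kr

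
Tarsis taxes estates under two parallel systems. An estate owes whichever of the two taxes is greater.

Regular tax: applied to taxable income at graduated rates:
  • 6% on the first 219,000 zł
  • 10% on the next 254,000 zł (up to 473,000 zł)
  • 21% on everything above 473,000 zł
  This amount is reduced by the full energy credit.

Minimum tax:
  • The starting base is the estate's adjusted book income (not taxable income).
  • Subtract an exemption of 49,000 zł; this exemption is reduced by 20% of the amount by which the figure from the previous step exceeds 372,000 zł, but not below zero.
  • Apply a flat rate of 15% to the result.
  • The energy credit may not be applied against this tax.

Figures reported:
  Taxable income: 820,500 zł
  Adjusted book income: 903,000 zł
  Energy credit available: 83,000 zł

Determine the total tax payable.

Regular tax:
  219,000 zł × 6% = 13,140 zł
  254,000 zł × 10% = 25,400 zł
  347,500 zł × 21% = 72,975 zł
  → 111,515 zł
  Less energy credit 83,000 zł → 28,515 zł

Minimum tax:
  Base (adjusted book income): 903,000 zł
  Exemption: 20% × (903,000 zł − 372,000 zł) = 106,200 zł ≥ 49,000 zł, so the exemption is fully phased out
  Base: 903,000 zł − 0 zł = 903,000 zł
  903,000 zł × 15% = 135,450 zł

135,450 zł > 28,515 zł, so the minimum tax is the binding amount.

135,450 zł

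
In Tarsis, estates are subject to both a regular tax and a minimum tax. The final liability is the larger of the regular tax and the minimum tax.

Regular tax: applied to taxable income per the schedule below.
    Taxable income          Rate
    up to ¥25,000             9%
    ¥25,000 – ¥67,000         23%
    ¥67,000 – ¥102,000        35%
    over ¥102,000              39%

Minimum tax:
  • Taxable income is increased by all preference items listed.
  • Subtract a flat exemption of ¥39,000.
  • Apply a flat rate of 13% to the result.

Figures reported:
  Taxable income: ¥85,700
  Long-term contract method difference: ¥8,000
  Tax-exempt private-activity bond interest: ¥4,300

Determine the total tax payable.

Regular tax:
  ¥25,000 × 9% = ¥2,250
  ¥42,000 × 23% = ¥9,660
  ¥18,700 × 35% = ¥6,545
  → ¥18,455

Minimum tax:
  Adjusted income: ¥85,700 + ¥8,000 + ¥4,300 = ¥98,000
  Less exemption ¥39,000 → base ¥59,000
  ¥59,000 × 13% = ¥7,670

¥18,455 > ¥7,670, so the regular tax governs.

¥18,455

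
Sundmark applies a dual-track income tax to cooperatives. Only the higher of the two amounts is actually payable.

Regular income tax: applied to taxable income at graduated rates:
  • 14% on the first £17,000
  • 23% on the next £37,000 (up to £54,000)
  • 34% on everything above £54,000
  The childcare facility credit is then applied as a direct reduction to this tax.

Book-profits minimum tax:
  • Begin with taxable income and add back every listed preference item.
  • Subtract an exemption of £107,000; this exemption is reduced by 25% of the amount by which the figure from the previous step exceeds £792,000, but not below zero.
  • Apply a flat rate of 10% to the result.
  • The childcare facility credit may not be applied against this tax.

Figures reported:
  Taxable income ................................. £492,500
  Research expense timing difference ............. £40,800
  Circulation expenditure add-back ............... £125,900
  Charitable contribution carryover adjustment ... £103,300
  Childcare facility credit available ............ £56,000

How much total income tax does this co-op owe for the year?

Book-profits minimum tax:
  Adjusted income: £492,500 + £40,800 + £125,900 + £103,300 = £762,500
  Exemption: £762,500 ≤ £792,000, so full £107,000 applies
  Base: £762,500 − £107,000 = £655,500
  £655,500 × 10% = £65,550

Regular income tax:
  £17,000 × 14% = £2,380
  £37,000 × 23% = £8,510
  £438,500 × 34% = £149,090
  → £159,980
  Less childcare facility credit £56,000 → £103,980

£103,980 > £65,550, so the regular income tax governs.

£103,980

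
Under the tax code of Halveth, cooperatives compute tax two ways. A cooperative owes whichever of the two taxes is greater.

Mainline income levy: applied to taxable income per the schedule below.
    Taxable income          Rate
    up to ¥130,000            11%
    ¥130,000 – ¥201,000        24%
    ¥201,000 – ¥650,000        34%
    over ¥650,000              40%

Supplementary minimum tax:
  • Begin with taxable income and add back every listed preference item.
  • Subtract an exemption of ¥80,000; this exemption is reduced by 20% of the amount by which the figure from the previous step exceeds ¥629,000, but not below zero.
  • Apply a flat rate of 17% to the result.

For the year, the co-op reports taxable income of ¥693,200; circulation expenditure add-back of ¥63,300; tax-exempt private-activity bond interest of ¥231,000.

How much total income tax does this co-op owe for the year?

Mainline income levy:
  ¥130,000 × 11% = ¥14,300
  ¥71,000 × 24% = ¥17,040
  ¥449,000 × 34% = ¥152,660
  ¥43,200 × 40% = ¥17,280
  → ¥201,280

Supplementary minimum tax:
  Adjusted income: ¥693,200 + ¥63,300 + ¥231,000 = ¥987,500
  Exemption: ¥80,000 − 20% × (¥987,500 − ¥629,000) = ¥80,000 − ¥71,700 = ¥8,300
  Base: ¥987,500 − ¥8,300 = ¥979,200
  ¥979,200 × 17% = ¥166,464

¥201,280 > ¥166,464, so the mainline income levy governs.

¥201,280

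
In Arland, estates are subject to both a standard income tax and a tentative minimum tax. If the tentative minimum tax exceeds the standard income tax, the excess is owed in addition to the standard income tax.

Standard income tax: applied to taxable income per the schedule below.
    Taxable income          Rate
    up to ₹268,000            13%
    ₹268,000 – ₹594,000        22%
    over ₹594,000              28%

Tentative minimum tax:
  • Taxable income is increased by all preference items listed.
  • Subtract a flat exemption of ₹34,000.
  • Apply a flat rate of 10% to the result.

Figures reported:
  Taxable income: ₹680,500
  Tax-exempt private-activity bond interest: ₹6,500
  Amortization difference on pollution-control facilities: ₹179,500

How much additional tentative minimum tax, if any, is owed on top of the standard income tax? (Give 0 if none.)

Standard income tax:
  ₹268,000 × 13% = ₹34,840
  ₹326,000 × 22% = ₹71,720
  ₹86,500 × 28% = ₹24,220
  → ₹130,780

Tentative minimum tax:
  Adjusted income: ₹680,500 + ₹6,500 + ₹179,500 = ₹866,500
  Less exemption ₹34,000 → base ₹832,500
  ₹832,500 × 10% = ₹83,250

₹83,250 ≤ ₹130,780, so no add-on is due.

₹0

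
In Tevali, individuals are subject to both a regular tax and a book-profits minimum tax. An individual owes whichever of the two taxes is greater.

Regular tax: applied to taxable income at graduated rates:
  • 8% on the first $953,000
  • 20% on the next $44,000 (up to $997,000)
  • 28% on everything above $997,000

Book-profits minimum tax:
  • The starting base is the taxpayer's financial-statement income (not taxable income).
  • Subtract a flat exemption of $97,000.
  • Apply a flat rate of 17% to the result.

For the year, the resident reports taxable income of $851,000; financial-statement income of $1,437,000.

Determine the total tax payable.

Regular tax:
  $851,000 × 8% = $68,080

Book-profits minimum tax:
  Base (financial-statement income): $1,437,000
  Less exemption $97,000 → base $1,340,000
  $1,340,000 × 17% = $227,800

$227,800 > $68,080, so the book-profits minimum tax is the binding amount.

$227,800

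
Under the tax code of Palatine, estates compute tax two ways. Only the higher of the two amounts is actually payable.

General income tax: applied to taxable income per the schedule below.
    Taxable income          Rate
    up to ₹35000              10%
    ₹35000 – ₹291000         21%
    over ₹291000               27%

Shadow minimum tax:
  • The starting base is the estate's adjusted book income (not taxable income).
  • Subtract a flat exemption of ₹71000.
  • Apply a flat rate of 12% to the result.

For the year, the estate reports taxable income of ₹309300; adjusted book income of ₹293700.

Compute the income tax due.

General income tax:
  ₹35000 × 10% = ₹3500
  ₹256000 × 21% = ₹53760
  ₹18300 × 27% = ₹4941
  → ₹62201

Shadow minimum tax:
  Base (adjusted book income): ₹293700
  Less exemption ₹71000 → base ₹222700
  ₹222700 × 12% = ₹26724

₹62201 > ₹26724, so the general income tax governs.

₹62201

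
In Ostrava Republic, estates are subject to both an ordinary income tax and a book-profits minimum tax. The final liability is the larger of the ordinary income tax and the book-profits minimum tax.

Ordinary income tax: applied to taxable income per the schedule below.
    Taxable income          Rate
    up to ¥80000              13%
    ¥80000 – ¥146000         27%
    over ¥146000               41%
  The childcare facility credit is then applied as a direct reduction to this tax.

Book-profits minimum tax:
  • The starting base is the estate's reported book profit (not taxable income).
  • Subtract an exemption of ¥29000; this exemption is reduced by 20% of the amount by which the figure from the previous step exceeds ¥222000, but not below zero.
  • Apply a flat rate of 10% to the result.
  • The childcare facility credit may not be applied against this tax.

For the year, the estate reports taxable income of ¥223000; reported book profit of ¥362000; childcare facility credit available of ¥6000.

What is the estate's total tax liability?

Ordinary income tax:
  ¥80000 × 13% = ¥10400
  ¥66000 × 27% = ¥17820
  ¥77000 × 41% = ¥31570
  → ¥59790
  Less childcare facility credit ¥6000 → ¥53790

Book-profits minimum tax:
  Base (reported book profit): ¥362000
  Exemption: ¥29000 − 20% × (¥362000 − ¥222000) = ¥29000 − ¥28000 = ¥1000
  Base: ¥362000 − ¥1000 = ¥361000
  ¥361000 × 10% = ¥36100

¥53790 > ¥36100, so the ordinary income tax governs.

¥53790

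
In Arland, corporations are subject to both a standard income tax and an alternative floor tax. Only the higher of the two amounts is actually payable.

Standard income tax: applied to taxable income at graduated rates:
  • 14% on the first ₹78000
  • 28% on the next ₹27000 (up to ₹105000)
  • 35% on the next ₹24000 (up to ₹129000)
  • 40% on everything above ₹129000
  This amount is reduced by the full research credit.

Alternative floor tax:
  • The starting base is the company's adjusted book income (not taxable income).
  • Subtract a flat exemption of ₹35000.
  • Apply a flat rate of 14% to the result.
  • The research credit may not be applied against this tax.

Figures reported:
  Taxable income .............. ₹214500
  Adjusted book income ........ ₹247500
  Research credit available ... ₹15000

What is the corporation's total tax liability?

₹46080

Standard income tax:
  ₹78000 × 14% = ₹10920
  ₹27000 × 28% = ₹7560
  ₹24000 × 35% = ₹8400
  ₹85500 × 40% = ₹34200
  → ₹61080
  Less research credit ₹15000 → ₹46080

Alternative floor tax:
  Base (adjusted book income): ₹247500
  Less exemption ₹35000 → base ₹212500
  ₹212500 × 14% = ₹29750

₹46080 > ₹29750, so the standard income tax governs.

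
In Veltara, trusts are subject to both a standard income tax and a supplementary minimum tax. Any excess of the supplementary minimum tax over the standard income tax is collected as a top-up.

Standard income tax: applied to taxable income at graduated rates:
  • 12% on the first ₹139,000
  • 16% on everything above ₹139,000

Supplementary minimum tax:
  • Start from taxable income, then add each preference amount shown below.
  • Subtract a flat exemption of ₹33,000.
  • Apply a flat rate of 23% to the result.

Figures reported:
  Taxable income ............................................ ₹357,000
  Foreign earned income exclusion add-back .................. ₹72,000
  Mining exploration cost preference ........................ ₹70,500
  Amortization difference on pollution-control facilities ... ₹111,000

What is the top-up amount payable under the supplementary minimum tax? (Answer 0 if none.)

Standard income tax:
  ₹139,000 × 12% = ₹16,680
  ₹218,000 × 16% = ₹34,880
  → ₹51,560

Supplementary minimum tax:
  Adjusted income: ₹357,000 + ₹72,000 + ₹70,500 + ₹111,000 = ₹610,500
  Less exemption ₹33,000 → base ₹577,500
  ₹577,500 × 23% = ₹132,825

Excess of supplementary minimum tax over standard income tax: ₹132,825 − ₹51,560 = ₹81,265.

₹81,265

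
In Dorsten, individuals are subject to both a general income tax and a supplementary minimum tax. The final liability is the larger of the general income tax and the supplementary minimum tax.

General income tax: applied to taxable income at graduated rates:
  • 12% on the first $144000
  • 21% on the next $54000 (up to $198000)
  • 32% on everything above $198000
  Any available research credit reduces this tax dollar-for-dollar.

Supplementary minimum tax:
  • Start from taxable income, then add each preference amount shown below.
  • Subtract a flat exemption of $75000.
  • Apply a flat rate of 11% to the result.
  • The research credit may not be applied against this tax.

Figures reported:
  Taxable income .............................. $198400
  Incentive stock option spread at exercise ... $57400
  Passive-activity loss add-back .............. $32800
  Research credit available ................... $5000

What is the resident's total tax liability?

$23748

General income tax:
  $144000 × 12% = $17280
  $54000 × 21% = $11340
  $400 × 32% = $128
  → $28748
  Less research credit $5000 → $23748

Supplementary minimum tax:
  Adjusted income: $198400 + $57400 + $32800 = $288600
  Less exemption $75000 → base $213600
  $213600 × 11% = $23496

$23748 > $23496, so the general income tax governs.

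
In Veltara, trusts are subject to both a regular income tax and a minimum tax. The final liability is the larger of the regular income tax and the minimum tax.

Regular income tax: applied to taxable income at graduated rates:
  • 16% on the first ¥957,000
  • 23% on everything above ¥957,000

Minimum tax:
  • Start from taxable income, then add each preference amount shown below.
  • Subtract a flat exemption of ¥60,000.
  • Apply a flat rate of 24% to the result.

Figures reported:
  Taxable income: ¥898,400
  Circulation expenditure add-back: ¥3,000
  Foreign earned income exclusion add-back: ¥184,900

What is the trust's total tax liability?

Regular income tax:
  ¥898,400 × 16% = ¥143,744

Minimum tax:
  Adjusted income: ¥898,400 + ¥3,000 + ¥184,900 = ¥1,086,300
  Less exemption ¥60,000 → base ¥1,026,300
  ¥1,026,300 × 24% = ¥246,312

¥246,312 > ¥143,744, so the minimum tax is the binding amount.

¥246,312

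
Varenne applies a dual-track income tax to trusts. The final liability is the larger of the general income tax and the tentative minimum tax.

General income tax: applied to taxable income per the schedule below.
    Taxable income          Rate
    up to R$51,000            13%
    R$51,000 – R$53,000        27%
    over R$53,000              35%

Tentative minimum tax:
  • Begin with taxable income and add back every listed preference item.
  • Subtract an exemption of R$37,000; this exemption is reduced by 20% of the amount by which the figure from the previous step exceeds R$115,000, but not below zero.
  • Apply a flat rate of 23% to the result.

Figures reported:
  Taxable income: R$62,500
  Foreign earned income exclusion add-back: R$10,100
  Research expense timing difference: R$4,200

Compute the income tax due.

General income tax:
  R$51,000 × 13% = R$6,630
  R$2,000 × 27% = R$540
  R$9,500 × 35% = R$3,325
  → R$10,495

Tentative minimum tax:
  Adjusted income: R$62,500 + R$10,100 + R$4,200 = R$76,800
  Exemption: R$76,800 ≤ R$115,000, so full R$37,000 applies
  Base: R$76,800 − R$37,000 = R$39,800
  R$39,800 × 23% = R$9,154

R$10,495 > R$9,154, so the general income tax governs.

R$10,495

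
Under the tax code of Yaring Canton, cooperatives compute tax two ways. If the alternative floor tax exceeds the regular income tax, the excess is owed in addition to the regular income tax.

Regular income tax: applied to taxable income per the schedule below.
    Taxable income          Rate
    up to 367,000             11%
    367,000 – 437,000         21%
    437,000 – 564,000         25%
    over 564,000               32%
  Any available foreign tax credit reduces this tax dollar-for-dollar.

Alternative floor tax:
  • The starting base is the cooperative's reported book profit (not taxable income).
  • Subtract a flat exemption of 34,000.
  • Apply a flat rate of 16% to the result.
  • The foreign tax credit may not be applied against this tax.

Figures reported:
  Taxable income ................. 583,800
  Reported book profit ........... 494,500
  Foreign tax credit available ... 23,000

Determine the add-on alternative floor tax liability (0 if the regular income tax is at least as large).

3,524

Regular income tax:
  367,000 × 11% = 40,370
  70,000 × 21% = 14,700
  127,000 × 25% = 31,750
  19,800 × 32% = 6,336
  → 93,156
  Less foreign tax credit 23,000 → 70,156

Alternative floor tax:
  Base (reported book profit): 494,500
  Less exemption 34,000 → base 460,500
  460,500 × 16% = 73,680

Excess of alternative floor tax over regular income tax: 73,680 − 70,156 = 3,524.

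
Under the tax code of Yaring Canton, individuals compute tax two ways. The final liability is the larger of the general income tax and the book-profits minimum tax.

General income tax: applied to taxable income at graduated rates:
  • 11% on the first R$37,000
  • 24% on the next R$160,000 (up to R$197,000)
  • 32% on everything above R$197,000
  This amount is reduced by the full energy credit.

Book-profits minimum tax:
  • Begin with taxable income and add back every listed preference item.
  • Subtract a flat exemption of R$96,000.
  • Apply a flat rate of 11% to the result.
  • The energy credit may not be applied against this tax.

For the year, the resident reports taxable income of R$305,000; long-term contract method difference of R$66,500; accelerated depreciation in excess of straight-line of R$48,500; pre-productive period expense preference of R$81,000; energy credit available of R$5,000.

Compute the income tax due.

General income tax:
  R$37,000 × 11% = R$4,070
  R$160,000 × 24% = R$38,400
  R$108,000 × 32% = R$34,560
  → R$77,030
  Less energy credit R$5,000 → R$72,030

Book-profits minimum tax:
  Adjusted income: R$305,000 + R$66,500 + R$48,500 + R$81,000 = R$501,000
  Less exemption R$96,000 → base R$405,000
  R$405,000 × 11% = R$44,550

R$72,030 > R$44,550, so the general income tax governs.

R$72,030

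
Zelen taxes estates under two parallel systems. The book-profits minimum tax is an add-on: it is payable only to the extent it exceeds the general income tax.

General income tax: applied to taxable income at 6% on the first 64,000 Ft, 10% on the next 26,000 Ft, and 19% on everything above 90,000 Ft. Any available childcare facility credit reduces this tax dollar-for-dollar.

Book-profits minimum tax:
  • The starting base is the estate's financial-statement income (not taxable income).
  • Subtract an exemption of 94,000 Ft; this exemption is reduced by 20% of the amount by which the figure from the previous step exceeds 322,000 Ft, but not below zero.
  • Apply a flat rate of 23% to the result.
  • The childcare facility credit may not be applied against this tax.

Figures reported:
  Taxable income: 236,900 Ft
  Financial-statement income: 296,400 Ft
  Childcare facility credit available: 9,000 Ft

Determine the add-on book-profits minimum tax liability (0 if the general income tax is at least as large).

21,201 Ft

Book-profits minimum tax:
  Base (financial-statement income): 296,400 Ft
  Exemption: 296,400 Ft ≤ 322,000 Ft, so full 94,000 Ft applies
  Base: 296,400 Ft − 94,000 Ft = 202,400 Ft
  202,400 Ft × 23% = 46,552 Ft

General income tax:
  64,000 Ft × 6% = 3,840 Ft
  26,000 Ft × 10% = 2,600 Ft
  146,900 Ft × 19% = 27,911 Ft
  → 34,351 Ft
  Less childcare facility credit 9,000 Ft → 25,351 Ft

Excess of book-profits minimum tax over general income tax: 46,552 Ft − 25,351 Ft = 21,201 Ft.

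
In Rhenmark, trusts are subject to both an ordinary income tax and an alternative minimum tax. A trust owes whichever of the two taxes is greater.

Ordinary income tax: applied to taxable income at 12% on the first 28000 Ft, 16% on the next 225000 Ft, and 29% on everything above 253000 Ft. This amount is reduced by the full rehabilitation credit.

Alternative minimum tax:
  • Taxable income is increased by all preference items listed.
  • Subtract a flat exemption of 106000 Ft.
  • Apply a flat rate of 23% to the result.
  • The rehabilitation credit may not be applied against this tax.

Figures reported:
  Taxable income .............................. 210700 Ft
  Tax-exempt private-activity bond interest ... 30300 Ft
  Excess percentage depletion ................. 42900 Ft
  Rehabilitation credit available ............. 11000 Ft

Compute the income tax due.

Alternative minimum tax:
  Adjusted income: 210700 Ft + 30300 Ft + 42900 Ft = 283900 Ft
  Less exemption 106000 Ft → base 177900 Ft
  177900 Ft × 23% = 40917 Ft

Ordinary income tax:
  28000 Ft × 12% = 3360 Ft
  182700 Ft × 16% = 29232 Ft
  → 32592 Ft
  Less rehabilitation credit 11000 Ft → 21592 Ft

40917 Ft > 21592 Ft, so the alternative minimum tax is the binding amount.

40917 Ft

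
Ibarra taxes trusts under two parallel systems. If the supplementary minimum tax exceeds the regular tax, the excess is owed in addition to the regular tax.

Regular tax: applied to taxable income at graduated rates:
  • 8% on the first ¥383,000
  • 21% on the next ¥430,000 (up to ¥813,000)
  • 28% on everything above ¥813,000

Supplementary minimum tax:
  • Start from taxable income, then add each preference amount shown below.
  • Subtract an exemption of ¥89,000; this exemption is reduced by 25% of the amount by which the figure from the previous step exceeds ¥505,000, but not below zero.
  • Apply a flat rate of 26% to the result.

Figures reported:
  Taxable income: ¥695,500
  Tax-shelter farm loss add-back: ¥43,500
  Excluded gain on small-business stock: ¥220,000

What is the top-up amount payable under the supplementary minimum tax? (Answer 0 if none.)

¥153,075

Regular tax:
  ¥383,000 × 8% = ¥30,640
  ¥312,500 × 21% = ¥65,625
  → ¥96,265

Supplementary minimum tax:
  Adjusted income: ¥695,500 + ¥43,500 + ¥220,000 = ¥959,000
  Exemption: 25% × (¥959,000 − ¥505,000) = ¥113,500 ≥ ¥89,000, so the exemption is fully phased out
  Base: ¥959,000 − ¥0 = ¥959,000
  ¥959,000 × 26% = ¥249,340

Excess of supplementary minimum tax over regular tax: ¥249,340 − ¥96,265 = ¥153,075.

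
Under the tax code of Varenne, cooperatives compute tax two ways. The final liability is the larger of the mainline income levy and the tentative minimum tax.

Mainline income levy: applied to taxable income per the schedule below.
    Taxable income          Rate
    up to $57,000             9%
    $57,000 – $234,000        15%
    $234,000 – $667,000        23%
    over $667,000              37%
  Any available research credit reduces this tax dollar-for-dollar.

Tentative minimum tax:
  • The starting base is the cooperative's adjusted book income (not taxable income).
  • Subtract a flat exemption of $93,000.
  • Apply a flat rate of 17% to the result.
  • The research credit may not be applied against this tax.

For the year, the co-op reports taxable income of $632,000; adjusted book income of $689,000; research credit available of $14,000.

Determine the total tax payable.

Tentative minimum tax:
  Base (adjusted book income): $689,000
  Less exemption $93,000 → base $596,000
  $596,000 × 17% = $101,320

Mainline income levy:
  $57,000 × 9% = $5,130
  $177,000 × 15% = $26,550
  $398,000 × 23% = $91,540
  → $123,220
  Less research credit $14,000 → $109,220

$109,220 > $101,320, so the mainline income levy governs.

$109,220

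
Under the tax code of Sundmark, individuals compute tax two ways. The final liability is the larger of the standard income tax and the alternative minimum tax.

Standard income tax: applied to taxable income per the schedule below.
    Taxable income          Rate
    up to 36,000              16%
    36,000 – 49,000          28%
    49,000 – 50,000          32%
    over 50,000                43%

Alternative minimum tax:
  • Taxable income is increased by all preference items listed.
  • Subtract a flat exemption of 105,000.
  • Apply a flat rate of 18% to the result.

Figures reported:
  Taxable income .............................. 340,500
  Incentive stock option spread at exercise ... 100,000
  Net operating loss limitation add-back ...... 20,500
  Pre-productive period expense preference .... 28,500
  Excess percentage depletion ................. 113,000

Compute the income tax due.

Standard income tax:
  36,000 × 16% = 5,760
  13,000 × 28% = 3,640
  1,000 × 32% = 320
  290,500 × 43% = 124,915
  → 134,635

Alternative minimum tax:
  Adjusted income: 340,500 + 100,000 + 20,500 + 28,500 + 113,000 = 602,500
  Less exemption 105,000 → base 497,500
  497,500 × 18% = 89,550

134,635 > 89,550, so the standard income tax governs.

134,635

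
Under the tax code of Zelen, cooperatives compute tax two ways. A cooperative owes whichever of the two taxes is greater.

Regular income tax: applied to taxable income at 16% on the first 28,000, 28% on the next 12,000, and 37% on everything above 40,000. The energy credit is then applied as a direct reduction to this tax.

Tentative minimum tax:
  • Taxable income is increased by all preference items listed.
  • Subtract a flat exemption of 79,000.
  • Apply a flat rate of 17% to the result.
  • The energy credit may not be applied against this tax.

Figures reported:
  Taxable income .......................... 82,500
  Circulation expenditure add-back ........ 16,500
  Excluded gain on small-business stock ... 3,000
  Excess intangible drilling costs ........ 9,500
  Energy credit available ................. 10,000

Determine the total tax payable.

Regular income tax:
  28,000 × 16% = 4,480
  12,000 × 28% = 3,360
  42,500 × 37% = 15,725
  → 23,565
  Less energy credit 10,000 → 13,565

Tentative minimum tax:
  Adjusted income: 82,500 + 16,500 + 3,000 + 9,500 = 111,500
  Less exemption 79,000 → base 32,500
  32,500 × 17% = 5,525

13,565 > 5,525, so the regular income tax governs.

13,565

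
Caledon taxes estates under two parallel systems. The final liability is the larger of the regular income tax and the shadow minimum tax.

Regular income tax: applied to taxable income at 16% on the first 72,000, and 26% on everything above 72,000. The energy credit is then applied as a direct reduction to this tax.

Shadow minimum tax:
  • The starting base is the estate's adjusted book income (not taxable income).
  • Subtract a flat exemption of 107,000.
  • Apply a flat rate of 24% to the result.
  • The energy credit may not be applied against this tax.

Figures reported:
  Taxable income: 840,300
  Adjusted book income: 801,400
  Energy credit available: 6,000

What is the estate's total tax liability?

205,278

Regular income tax:
  72,000 × 16% = 11,520
  768,300 × 26% = 199,758
  → 211,278
  Less energy credit 6,000 → 205,278

Shadow minimum tax:
  Base (adjusted book income): 801,400
  Less exemption 107,000 → base 694,400
  694,400 × 24% = 166,656

205,278 > 166,656, so the regular income tax governs.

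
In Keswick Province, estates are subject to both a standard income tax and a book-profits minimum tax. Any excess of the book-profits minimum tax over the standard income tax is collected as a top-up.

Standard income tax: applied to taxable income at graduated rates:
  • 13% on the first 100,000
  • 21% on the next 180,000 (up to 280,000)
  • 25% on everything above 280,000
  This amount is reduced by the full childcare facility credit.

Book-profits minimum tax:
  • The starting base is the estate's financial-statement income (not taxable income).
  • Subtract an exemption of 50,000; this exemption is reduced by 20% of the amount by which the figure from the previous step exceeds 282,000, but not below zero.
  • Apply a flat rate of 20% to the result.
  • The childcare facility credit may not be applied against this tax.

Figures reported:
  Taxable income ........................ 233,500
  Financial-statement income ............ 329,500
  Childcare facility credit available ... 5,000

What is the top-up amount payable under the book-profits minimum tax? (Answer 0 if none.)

Book-profits minimum tax:
  Base (financial-statement income): 329,500
  Exemption: 50,000 − 20% × (329,500 − 282,000) = 50,000 − 9,500 = 40,500
  Base: 329,500 − 40,500 = 289,000
  289,000 × 20% = 57,800

Standard income tax:
  100,000 × 13% = 13,000
  133,500 × 21% = 28,035
  → 41,035
  Less childcare facility credit 5,000 → 36,035

Excess of book-profits minimum tax over standard income tax: 57,800 − 36,035 = 21,765.

21,765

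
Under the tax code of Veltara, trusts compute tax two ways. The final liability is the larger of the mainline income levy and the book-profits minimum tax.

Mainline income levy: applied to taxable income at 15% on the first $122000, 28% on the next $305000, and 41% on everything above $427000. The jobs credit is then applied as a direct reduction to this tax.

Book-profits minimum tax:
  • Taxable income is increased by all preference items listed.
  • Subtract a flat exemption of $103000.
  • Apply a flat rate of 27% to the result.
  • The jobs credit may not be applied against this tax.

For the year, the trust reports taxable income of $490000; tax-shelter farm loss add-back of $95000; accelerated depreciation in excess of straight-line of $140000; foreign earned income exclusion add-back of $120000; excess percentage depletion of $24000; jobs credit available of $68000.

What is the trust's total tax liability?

$206820

Mainline income levy:
  $122000 × 15% = $18300
  $305000 × 28% = $85400
  $63000 × 41% = $25830
  → $129530
  Less jobs credit $68000 → $61530

Book-profits minimum tax:
  Adjusted income: $490000 + $95000 + $140000 + $120000 + $24000 = $869000
  Less exemption $103000 → base $766000
  $766000 × 27% = $206820

$206820 > $61530, so the book-profits minimum tax is the binding amount.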